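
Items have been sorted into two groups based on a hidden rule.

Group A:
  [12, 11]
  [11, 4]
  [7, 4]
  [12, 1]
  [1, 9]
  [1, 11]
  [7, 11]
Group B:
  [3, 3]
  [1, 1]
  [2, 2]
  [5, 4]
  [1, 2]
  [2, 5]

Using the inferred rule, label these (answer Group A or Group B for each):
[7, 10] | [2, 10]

Every 'Group A' example satisfies: sum ≥ 10. None of the 'Group B' examples do.
[7, 10] — 7+10 = 17, hence Group A.
[2, 10] — 2+10 = 12, hence Group A.

Group A, Group A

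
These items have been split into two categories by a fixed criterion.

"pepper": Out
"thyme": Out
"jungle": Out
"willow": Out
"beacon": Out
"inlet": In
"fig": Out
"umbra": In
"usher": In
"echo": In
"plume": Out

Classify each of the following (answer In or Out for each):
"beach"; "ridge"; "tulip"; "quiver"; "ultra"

Checking candidate rules against both groups, what survives is: starts with a vowel.

Out, Out, Out, Out, In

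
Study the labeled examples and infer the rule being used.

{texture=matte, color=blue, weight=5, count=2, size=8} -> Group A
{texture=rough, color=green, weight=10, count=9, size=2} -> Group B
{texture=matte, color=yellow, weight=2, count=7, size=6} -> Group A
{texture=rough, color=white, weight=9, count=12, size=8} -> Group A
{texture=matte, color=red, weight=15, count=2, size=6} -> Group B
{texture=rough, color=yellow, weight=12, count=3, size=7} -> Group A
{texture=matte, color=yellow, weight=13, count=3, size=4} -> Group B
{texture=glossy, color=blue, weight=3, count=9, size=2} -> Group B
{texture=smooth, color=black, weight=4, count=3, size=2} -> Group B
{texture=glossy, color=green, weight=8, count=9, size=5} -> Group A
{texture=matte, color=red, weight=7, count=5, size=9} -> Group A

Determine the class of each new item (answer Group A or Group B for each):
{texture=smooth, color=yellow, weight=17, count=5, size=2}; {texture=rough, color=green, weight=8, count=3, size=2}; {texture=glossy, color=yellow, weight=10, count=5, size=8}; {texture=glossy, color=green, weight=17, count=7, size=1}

Group B, Group B, Group A, Group B

'Group A' ⟺ size ≥ 4 AND weight ≤ 12.
{texture=smooth, color=yellow, weight=17, count=5, size=2} → size = 2, weight = 17 → Group B.
{texture=rough, color=green, weight=8, count=3, size=2} → size = 2, weight = 8 → Group B.
{texture=glossy, color=yellow, weight=10, count=5, size=8} → size = 8, weight = 10 → Group A.
{texture=glossy, color=green, weight=17, count=7, size=1} → size = 1, weight = 17 → Group B.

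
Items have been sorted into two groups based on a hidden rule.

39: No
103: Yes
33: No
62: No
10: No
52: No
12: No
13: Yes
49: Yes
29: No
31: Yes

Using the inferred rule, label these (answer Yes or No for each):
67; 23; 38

One predicate separates the groups cleanly: ≡ 1 (mod 6).

Yes, No, No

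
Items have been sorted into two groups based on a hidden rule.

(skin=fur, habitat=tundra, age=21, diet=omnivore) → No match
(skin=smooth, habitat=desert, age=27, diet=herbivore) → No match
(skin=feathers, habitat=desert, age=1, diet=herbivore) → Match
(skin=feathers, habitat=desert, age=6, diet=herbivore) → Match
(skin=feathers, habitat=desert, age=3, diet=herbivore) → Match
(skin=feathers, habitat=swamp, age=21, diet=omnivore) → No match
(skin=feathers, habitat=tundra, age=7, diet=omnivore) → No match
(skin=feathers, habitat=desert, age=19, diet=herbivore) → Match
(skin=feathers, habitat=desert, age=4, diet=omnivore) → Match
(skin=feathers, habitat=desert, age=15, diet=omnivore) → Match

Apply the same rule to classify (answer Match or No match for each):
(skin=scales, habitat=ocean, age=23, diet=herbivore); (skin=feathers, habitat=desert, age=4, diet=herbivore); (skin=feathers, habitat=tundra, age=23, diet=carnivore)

No match, Match, No match

The pattern is that an item is 'Match' exactly when: skin is feathers AND habitat is desert.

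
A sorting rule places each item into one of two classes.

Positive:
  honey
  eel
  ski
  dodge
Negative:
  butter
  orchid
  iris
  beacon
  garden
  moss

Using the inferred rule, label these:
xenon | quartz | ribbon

Positive, Negative, Negative

Every 'Positive' example satisfies: odd length. None of the 'Negative' examples do.
xenon: Positive (length 5). quartz: Negative (length 6). ribbon: Negative (length 6).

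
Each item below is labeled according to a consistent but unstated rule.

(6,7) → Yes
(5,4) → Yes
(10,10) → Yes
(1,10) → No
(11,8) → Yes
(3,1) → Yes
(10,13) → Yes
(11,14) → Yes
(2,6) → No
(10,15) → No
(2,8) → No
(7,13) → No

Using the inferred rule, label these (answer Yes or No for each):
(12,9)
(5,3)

The classifier is using: |first − second| ≤ 3.
Yes: (12,9), since |12−9| = 3.
Yes: (5,3), since |5−3| = 2.

Yes, Yes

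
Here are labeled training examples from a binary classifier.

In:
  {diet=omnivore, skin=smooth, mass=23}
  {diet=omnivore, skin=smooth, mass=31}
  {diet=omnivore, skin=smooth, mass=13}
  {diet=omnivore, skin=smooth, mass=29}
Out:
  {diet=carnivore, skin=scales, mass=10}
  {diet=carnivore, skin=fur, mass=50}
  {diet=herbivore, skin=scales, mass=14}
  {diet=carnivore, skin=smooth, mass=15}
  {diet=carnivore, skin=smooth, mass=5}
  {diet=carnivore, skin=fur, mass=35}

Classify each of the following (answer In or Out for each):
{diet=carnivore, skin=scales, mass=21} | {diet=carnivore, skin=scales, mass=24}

A rule that fits every label: diet is omnivore — true of each 'In' example, false of each 'Out' one.
Out: {diet=carnivore, skin=scales, mass=21}, since diet is carnivore.
Out: {diet=carnivore, skin=scales, mass=24}, since diet is carnivore.

Out, Out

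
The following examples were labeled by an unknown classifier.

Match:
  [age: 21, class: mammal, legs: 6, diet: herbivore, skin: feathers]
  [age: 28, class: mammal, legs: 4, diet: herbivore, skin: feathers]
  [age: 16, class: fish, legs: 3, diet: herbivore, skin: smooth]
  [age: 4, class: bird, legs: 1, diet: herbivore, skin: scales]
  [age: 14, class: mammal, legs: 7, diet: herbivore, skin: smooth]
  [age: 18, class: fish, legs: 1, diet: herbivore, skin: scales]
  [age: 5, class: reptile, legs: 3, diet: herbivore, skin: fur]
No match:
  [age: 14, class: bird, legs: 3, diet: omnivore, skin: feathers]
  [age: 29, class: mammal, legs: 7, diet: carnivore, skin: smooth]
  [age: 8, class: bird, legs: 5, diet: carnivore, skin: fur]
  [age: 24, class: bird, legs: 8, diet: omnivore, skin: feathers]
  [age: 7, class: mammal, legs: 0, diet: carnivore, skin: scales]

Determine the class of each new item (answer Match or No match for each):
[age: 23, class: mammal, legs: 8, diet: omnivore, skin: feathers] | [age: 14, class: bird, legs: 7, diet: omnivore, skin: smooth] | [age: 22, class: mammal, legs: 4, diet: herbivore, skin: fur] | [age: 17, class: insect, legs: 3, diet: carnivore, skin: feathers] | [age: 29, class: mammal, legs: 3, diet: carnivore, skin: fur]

The simplest hypothesis consistent with all the labels is: diet is herbivore.
[age: 23, class: mammal, legs: 8, diet: omnivore, skin: feathers]: diet is omnivore — doesn't qualify, so No match.
[age: 14, class: bird, legs: 7, diet: omnivore, skin: smooth]: diet is omnivore — doesn't qualify, so No match.
[age: 22, class: mammal, legs: 4, diet: herbivore, skin: fur]: diet is herbivore — qualifies, so Match.
[age: 17, class: insect, legs: 3, diet: carnivore, skin: feathers]: diet is carnivore — doesn't qualify, so No match.
[age: 29, class: mammal, legs: 3, diet: carnivore, skin: fur]: diet is carnivore — doesn't qualify, so No match.

No match, No match, Match, No match, No match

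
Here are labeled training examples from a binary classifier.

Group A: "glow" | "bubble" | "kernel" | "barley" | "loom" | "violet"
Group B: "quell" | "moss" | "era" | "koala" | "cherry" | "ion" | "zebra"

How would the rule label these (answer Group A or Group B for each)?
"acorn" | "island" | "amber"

The rule appears to be: even length AND contains 'l'.
"acorn": Group B (length 5, no 'l'). "island": Group A (length 6, has 'l'). "amber": Group B (length 5, no 'l').

Group B, Group A, Group B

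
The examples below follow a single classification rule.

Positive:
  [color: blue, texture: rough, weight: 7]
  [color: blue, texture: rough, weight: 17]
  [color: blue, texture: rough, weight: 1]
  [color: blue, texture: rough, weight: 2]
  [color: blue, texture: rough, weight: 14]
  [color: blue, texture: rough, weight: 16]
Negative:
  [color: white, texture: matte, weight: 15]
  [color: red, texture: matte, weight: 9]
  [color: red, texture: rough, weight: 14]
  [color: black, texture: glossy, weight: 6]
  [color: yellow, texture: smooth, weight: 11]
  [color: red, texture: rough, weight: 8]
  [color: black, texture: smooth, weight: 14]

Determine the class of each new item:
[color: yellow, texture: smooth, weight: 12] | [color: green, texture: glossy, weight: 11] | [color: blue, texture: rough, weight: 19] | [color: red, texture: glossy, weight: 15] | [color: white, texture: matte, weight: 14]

The common property of the 'Positive' items is: color is blue. No 'Negative' item has it.

Negative, Negative, Positive, Negative, Negative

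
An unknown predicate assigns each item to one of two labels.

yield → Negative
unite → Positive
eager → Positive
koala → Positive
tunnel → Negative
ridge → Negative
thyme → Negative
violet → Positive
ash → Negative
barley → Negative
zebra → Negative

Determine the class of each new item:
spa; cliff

Every 'Positive' example satisfies: has ≥ 3 vowels. None of the 'Negative' examples do.

Negative, Negative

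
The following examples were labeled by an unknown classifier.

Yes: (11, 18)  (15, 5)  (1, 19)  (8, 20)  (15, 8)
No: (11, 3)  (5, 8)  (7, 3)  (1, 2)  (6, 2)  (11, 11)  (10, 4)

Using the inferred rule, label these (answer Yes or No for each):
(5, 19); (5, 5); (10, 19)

Yes, No, Yes

One predicate separates the groups cleanly: max ≥ 15.
Yes: (5, 19), since max 19.
No: (5, 5), since max 5.
Yes: (10, 19), since max 19.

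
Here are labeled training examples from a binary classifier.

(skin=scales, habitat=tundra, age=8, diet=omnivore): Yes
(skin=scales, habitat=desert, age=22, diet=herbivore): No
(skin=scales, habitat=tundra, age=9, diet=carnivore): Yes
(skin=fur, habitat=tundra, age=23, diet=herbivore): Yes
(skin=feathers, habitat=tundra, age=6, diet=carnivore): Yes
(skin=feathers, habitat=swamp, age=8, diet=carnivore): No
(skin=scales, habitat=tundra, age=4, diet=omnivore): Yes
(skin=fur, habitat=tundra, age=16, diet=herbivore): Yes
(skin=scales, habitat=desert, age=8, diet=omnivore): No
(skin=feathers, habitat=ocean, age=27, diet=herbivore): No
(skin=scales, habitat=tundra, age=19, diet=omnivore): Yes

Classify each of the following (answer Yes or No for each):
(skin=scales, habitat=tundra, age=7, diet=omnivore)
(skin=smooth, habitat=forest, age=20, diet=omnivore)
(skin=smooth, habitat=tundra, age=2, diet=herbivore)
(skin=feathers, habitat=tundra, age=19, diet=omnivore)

Every 'Yes' example satisfies: habitat is tundra. None of the 'No' examples do.

Yes, No, Yes, Yes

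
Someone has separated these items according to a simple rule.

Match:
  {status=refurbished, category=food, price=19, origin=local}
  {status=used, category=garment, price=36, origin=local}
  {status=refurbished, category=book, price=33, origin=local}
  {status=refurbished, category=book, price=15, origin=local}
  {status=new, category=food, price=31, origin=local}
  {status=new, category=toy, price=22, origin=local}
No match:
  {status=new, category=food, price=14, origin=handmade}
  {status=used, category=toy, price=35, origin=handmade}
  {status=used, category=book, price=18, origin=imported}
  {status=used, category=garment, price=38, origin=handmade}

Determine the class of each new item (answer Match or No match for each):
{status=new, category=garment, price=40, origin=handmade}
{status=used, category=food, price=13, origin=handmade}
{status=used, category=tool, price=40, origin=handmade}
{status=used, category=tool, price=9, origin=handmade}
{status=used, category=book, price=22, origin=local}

Comparing the two groups points to one rule — origin is local.
No match: {status=new, category=garment, price=40, origin=handmade}, since origin is handmade. No match: {status=used, category=food, price=13, origin=handmade}, since origin is handmade. No match: {status=used, category=tool, price=40, origin=handmade}, since origin is handmade. No match: {status=used, category=tool, price=9, origin=handmade}, since origin is handmade. Match: {status=used, category=book, price=22, origin=local}, since origin is local.

No match, No match, No match, No match, Match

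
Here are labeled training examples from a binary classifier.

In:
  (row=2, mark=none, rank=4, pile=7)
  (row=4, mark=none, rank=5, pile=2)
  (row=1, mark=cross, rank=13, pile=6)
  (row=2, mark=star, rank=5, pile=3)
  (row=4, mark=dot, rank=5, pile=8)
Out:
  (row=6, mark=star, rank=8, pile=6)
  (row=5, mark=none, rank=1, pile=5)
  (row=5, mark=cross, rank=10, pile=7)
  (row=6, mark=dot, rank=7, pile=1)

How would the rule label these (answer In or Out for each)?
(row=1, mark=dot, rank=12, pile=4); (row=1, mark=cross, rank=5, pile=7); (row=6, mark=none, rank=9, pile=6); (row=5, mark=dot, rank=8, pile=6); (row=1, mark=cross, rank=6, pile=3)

Every 'In' example satisfies: row ≤ 4. None of the 'Out' examples do.
(row=1, mark=dot, rank=12, pile=4): In (row = 1).
(row=1, mark=cross, rank=5, pile=7): In (row = 1).
(row=6, mark=none, rank=9, pile=6): Out (row = 6).
(row=5, mark=dot, rank=8, pile=6): Out (row = 5).
(row=1, mark=cross, rank=6, pile=3): In (row = 1).

In, In, Out, Out, In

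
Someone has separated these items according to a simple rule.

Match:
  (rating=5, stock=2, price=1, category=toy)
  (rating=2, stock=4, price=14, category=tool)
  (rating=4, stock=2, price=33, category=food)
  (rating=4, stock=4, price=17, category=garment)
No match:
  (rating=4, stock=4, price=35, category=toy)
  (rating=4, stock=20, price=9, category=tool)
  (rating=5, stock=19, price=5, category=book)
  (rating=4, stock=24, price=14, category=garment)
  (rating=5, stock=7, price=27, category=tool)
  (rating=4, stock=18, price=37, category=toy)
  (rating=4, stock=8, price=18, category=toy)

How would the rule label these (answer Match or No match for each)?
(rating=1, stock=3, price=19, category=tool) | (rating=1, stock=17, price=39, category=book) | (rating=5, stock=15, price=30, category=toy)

Match, No match, No match

A rule that fits every label: stock ≤ 4 AND price ≤ 33 — true of each 'Match' example, false of each 'No match' one.
(rating=1, stock=3, price=19, category=tool) — stock = 3, price = 19, hence Match. (rating=1, stock=17, price=39, category=book) — stock = 17, price = 39, hence No match. (rating=5, stock=15, price=30, category=toy) — stock = 15, price = 30, hence No match.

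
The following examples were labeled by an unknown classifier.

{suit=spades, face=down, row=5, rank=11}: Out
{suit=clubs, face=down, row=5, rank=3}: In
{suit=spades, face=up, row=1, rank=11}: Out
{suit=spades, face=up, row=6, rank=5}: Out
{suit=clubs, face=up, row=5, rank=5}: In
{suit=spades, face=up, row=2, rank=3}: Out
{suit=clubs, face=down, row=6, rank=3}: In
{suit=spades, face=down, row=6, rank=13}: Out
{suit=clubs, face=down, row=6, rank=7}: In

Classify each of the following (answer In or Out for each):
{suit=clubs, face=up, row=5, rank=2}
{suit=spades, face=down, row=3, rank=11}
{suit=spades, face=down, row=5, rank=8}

In, Out, Out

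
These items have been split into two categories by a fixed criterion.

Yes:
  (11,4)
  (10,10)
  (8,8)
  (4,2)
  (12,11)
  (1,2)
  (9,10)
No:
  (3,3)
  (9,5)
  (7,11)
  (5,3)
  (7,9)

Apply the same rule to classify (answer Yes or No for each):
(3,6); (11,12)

Yes, Yes

'Yes' ⟺ product is even.
Yes: (3,6), since 3·6 = 18. Yes: (11,12), since 11·12 = 132.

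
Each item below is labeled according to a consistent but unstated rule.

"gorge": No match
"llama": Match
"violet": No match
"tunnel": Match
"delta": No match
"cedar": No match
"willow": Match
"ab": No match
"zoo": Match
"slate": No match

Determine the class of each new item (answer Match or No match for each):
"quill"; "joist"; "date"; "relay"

Match, No match, No match, No match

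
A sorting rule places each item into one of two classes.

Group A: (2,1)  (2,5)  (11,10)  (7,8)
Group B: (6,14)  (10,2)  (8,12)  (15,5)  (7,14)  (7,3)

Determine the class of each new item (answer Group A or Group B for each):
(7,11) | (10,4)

Group B, Group B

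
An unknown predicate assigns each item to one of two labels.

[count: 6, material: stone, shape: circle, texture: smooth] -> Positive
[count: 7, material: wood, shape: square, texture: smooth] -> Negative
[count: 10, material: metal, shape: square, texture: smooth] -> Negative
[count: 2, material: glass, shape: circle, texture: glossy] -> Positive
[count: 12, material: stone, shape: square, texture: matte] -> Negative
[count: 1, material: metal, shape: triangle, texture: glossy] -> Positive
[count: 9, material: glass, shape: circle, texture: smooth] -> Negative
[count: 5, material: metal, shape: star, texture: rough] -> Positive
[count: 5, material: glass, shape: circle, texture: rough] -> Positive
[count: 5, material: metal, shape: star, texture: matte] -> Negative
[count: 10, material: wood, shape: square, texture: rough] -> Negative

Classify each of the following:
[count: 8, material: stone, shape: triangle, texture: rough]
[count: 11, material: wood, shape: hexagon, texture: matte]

Negative, Negative

All 'Positive' examples share one property — texture is not matte AND count ≤ 6 — and every 'Negative' example lacks it.
[count: 8, material: stone, shape: triangle, texture: rough] → texture is rough, count = 8 → Negative. [count: 11, material: wood, shape: hexagon, texture: matte] → texture is matte, count = 11 → Negative.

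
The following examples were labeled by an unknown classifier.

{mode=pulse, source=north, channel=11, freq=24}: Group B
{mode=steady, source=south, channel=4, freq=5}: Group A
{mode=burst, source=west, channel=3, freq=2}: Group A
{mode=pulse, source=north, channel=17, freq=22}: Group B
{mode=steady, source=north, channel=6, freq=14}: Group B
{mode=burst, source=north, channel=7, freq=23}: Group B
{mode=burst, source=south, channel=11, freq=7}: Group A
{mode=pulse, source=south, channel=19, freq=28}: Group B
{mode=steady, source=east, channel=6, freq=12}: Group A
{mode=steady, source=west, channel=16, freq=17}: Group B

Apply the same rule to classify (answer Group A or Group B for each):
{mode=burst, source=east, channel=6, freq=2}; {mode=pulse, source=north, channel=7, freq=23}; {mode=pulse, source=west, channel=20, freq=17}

Group A, Group B, Group B

A rule that fits every label: freq ≤ 12 — true of each 'Group A' example, false of each 'Group B' one.
{mode=burst, source=east, channel=6, freq=2} → freq = 2 → Group A. {mode=pulse, source=north, channel=7, freq=23} → freq = 23 → Group B. {mode=pulse, source=west, channel=20, freq=17} → freq = 17 → Group B.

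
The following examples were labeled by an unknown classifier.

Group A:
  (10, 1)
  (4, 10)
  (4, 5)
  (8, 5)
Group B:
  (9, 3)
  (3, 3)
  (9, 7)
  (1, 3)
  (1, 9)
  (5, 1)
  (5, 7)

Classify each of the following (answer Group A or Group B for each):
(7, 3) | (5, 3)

One predicate separates the groups cleanly: first is even.
(7, 3) → first 7 → Group B.
(5, 3) → first 5 → Group B.

Group B, Group B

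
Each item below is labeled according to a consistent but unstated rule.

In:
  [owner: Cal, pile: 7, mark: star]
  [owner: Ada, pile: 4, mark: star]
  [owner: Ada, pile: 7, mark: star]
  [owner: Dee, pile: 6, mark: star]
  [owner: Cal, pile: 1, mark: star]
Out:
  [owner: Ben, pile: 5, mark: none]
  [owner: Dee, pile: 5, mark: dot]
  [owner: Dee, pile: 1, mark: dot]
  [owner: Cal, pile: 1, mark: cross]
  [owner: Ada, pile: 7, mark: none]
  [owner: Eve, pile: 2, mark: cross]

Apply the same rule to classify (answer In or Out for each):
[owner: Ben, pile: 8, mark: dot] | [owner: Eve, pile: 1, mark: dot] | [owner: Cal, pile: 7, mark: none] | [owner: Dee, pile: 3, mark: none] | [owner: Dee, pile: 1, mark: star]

Out, Out, Out, Out, In

One predicate separates the groups cleanly: mark is star.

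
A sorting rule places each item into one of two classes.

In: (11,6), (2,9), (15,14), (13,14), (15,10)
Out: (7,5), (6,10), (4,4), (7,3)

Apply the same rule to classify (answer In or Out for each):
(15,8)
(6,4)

In, Out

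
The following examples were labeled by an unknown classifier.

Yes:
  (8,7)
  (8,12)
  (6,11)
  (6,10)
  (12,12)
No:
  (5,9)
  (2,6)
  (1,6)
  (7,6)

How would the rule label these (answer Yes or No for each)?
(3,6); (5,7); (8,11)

No, No, Yes

All 'Yes' examples share one property — sum ≥ 15 — and every 'No' example lacks it.
(3,6): 3+6 = 9, does not satisfy this → No. (5,7): 5+7 = 12, does not satisfy this → No. (8,11): 8+11 = 19, passes → Yes.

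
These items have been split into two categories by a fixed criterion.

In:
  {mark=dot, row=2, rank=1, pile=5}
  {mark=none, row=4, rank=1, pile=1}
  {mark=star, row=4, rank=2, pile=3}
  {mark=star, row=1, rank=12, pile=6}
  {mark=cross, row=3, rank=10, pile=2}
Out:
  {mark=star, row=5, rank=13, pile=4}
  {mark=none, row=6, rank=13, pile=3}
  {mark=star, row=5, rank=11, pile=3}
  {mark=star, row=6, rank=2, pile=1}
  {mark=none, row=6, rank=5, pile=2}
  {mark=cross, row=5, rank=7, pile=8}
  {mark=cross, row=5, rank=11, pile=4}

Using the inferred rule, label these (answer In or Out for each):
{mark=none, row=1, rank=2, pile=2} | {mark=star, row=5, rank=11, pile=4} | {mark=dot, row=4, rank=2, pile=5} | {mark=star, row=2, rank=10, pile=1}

In, Out, In, In

All 'In' examples share one property — row ≤ 4 — and every 'Out' example lacks it.
In: {mark=none, row=1, rank=2, pile=2}, since row = 1. Out: {mark=star, row=5, rank=11, pile=4}, since row = 5. In: {mark=dot, row=4, rank=2, pile=5}, since row = 4. In: {mark=star, row=2, rank=10, pile=1}, since row = 2.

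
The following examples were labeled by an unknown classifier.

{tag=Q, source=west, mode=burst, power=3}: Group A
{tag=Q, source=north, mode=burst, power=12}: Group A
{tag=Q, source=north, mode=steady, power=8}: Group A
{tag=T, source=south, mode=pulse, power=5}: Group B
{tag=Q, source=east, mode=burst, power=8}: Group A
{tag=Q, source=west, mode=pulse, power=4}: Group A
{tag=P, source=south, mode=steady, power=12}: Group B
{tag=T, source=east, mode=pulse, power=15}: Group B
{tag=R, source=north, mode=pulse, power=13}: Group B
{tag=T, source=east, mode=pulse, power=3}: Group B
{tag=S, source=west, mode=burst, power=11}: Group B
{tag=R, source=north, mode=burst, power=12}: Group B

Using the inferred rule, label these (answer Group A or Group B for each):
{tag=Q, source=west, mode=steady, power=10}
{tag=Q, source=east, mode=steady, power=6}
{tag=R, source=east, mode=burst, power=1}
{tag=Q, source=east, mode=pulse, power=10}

The simplest hypothesis consistent with all the labels is: tag is Q.
{tag=Q, source=west, mode=steady, power=10} → tag is Q → Group A. {tag=Q, source=east, mode=steady, power=6} → tag is Q → Group A. {tag=R, source=east, mode=burst, power=1} → tag is R → Group B. {tag=Q, source=east, mode=pulse, power=10} → tag is Q → Group A.

Group A, Group A, Group B, Group A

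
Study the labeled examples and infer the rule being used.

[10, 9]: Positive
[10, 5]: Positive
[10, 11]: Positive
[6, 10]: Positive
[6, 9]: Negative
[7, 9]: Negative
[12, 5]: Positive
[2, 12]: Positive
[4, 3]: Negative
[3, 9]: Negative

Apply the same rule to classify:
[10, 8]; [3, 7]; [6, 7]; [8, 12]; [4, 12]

Positive, Negative, Negative, Positive, Positive

Rule: max ≥ 10. This holds for each 'Positive' example and fails for each 'Negative' one.
Positive: [10, 8], since max 10. Negative: [3, 7], since max 7. Negative: [6, 7], since max 7. Positive: [8, 12], since max 12. Positive: [4, 12], since max 12.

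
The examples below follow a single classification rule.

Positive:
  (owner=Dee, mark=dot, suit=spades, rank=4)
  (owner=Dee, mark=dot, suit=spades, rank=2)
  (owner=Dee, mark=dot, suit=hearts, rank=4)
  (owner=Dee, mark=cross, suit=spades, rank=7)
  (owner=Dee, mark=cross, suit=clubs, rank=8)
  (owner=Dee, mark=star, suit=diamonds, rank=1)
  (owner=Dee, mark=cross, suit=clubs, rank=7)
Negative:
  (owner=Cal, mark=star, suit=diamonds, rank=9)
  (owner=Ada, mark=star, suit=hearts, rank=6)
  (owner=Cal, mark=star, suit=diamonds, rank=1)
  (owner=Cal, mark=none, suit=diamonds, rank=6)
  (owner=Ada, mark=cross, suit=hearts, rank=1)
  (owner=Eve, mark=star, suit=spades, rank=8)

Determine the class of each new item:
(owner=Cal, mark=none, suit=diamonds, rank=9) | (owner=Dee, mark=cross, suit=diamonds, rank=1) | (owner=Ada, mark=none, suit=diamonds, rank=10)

Negative, Positive, Negative

The common property of the 'Positive' items is: owner is Dee. No 'Negative' item has it.
(owner=Cal, mark=none, suit=diamonds, rank=9): owner is Cal, lacks this property → Negative. (owner=Dee, mark=cross, suit=diamonds, rank=1): owner is Dee, passes → Positive. (owner=Ada, mark=none, suit=diamonds, rank=10): owner is Ada, lacks this property → Negative.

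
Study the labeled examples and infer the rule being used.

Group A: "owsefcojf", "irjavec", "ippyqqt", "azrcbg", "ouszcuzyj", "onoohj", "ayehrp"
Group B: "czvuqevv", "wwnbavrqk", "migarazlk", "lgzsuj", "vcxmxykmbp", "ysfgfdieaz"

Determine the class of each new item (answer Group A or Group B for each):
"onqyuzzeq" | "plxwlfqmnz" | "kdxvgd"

The common property of the 'Group A' items is: starts with a vowel. No 'Group B' item has it.
"onqyuzzeq": starts with 'o', passes → Group A. "plxwlfqmnz": starts with 'p', fails the rule → Group B. "kdxvgd": starts with 'k', fails the rule → Group B.

Group A, Group B, Group B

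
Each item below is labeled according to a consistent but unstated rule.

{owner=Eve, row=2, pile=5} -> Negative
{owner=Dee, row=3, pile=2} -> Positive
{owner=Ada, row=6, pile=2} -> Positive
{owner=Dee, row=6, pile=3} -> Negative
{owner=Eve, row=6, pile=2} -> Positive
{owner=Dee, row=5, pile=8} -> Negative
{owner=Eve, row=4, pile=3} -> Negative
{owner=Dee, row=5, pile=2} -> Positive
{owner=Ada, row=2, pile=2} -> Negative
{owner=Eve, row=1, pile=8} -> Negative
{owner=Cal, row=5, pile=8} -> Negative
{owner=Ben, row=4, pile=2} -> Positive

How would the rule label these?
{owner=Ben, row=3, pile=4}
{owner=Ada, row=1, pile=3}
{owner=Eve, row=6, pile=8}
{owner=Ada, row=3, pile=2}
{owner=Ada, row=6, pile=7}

The pattern is that an item is 'Positive' exactly when: pile = 2 AND row ≥ 3.
{owner=Ben, row=3, pile=4}: pile = 4, row = 3 — lacks this property, so Negative. {owner=Ada, row=1, pile=3}: pile = 3, row = 1 — lacks this property, so Negative. {owner=Eve, row=6, pile=8}: pile = 8, row = 6 — lacks this property, so Negative. {owner=Ada, row=3, pile=2}: pile = 2, row = 3 — meets the rule, so Positive. {owner=Ada, row=6, pile=7}: pile = 7, row = 6 — lacks this property, so Negative.

Negative, Negative, Negative, Positive, Negative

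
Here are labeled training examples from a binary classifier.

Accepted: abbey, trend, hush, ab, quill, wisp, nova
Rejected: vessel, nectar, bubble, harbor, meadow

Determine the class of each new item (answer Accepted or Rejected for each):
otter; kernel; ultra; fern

Accepted, Rejected, Accepted, Accepted

The simplest hypothesis consistent with all the labels is: length ≤ 5.
Accepted: otter, since length 5. Rejected: kernel, since length 6. Accepted: ultra, since length 5. Accepted: fern, since length 4.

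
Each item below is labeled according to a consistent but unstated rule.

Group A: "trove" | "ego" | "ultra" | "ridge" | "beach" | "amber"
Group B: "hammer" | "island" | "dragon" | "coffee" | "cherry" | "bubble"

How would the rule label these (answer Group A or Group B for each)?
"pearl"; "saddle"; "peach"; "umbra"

Group A, Group B, Group A, Group A

A rule that fits every label: odd length — true of each 'Group A' example, false of each 'Group B' one.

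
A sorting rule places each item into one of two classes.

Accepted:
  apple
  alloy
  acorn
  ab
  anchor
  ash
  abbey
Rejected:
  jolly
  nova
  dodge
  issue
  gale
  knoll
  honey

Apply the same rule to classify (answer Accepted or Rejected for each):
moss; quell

Rejected, Rejected

One predicate separates the groups cleanly: starts with 'a'.
moss: starts with 'm', does not fit → Rejected.
quell: starts with 'q', does not fit → Rejected.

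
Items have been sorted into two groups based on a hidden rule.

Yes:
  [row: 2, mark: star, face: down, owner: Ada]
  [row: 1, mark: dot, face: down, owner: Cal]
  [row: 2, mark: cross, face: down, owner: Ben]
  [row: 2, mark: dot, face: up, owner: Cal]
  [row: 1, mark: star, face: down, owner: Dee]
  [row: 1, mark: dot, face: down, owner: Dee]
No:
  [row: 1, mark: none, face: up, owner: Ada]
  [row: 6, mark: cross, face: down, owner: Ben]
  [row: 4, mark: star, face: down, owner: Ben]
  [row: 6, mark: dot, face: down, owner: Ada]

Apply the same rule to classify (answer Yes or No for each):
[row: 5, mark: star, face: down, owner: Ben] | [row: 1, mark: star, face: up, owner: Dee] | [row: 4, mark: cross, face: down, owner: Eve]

No, Yes, No

The distinguishing property — mark is not none AND row ≤ 2 — holds for all the 'Yes' cases and none of the 'No' cases.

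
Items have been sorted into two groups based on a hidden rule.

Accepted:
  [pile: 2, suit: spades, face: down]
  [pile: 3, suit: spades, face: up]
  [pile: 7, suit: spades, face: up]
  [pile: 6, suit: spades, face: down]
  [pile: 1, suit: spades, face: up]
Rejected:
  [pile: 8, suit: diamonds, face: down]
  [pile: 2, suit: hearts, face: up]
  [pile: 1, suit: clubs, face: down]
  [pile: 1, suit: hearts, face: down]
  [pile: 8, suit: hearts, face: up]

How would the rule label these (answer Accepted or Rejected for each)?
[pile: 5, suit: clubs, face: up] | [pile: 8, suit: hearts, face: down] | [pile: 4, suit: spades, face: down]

Rejected, Rejected, Accepted

A rule that fits every label: suit is spades — true of each 'Accepted' example, false of each 'Rejected' one.
[pile: 5, suit: clubs, face: up] — suit is clubs, hence Rejected.
[pile: 8, suit: hearts, face: down] — suit is hearts, hence Rejected.
[pile: 4, suit: spades, face: down] — suit is spades, hence Accepted.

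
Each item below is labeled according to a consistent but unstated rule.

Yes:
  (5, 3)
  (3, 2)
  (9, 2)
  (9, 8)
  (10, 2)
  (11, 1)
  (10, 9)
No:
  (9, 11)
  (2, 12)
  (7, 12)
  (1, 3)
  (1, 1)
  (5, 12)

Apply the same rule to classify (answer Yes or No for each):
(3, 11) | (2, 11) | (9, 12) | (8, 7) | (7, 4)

No, No, No, Yes, Yes

Looking at the examples, the only property every 'Yes' case has and every 'No' case lacks is: first > second.
(3, 11): 3 < 11, fails this test → No. (2, 11): 2 < 11, fails this test → No. (9, 12): 9 < 12, fails this test → No. (8, 7): 8 > 7, fits → Yes. (7, 4): 7 > 4, fits → Yes.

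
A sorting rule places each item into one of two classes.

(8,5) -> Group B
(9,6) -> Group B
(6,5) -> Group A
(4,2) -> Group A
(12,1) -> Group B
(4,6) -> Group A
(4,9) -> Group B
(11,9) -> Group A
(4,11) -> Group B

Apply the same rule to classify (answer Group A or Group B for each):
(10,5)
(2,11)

The distinguishing property — |first − second| ≤ 2 — holds for all the 'Group A' cases and none of the 'Group B' cases.

Group B, Group B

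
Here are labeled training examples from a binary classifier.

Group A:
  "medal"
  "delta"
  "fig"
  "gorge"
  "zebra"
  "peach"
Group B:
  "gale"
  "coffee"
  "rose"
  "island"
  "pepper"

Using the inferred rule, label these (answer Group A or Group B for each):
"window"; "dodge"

Group B, Group A

Rule: odd length. This holds for each 'Group A' example and fails for each 'Group B' one.
"window" → length 6 → Group B. "dodge" → length 5 → Group A.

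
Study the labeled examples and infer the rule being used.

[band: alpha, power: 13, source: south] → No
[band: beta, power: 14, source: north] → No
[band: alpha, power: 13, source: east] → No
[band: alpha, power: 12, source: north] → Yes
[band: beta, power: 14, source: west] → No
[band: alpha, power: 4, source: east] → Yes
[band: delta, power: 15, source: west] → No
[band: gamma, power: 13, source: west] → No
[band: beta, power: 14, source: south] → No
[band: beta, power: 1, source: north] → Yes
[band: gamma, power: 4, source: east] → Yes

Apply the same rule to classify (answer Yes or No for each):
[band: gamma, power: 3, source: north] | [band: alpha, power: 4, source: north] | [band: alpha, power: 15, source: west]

Yes, Yes, No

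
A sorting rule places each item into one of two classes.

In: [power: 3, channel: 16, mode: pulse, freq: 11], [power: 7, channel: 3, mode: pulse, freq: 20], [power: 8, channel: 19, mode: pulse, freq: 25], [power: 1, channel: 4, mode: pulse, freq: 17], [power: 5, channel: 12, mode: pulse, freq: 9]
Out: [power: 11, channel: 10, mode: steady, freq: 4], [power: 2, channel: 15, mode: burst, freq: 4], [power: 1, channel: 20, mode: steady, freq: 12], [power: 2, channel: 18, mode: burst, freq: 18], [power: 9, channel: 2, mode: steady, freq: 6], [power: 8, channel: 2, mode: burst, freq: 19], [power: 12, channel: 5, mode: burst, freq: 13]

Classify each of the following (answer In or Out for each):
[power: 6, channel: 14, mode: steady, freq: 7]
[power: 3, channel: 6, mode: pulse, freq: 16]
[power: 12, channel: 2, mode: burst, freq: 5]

'In' ⟺ mode is pulse.
[power: 6, channel: 14, mode: steady, freq: 7] → mode is steady → Out.
[power: 3, channel: 6, mode: pulse, freq: 16] → mode is pulse → In.
[power: 12, channel: 2, mode: burst, freq: 5] → mode is burst → Out.

Out, In, Out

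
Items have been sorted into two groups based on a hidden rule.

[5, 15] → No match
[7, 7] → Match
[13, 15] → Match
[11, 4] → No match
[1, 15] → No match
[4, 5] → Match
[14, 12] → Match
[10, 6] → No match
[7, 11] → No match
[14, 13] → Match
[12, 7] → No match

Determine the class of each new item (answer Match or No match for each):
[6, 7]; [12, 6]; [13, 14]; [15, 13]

The pattern is that an item is 'Match' exactly when: |first − second| ≤ 2.

Match, No match, Match, Match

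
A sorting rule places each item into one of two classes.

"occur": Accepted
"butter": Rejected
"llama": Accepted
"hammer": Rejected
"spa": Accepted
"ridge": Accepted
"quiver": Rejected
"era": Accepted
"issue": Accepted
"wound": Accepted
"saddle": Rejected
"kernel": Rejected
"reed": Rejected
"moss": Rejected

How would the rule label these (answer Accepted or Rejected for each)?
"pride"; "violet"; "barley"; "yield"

Accepted, Rejected, Rejected, Accepted

Comparing the two groups points to one rule — odd length.
"pride": length 5, has this property → Accepted. "violet": length 6, lacks this property → Rejected. "barley": length 6, lacks this property → Rejected. "yield": length 5, has this property → Accepted.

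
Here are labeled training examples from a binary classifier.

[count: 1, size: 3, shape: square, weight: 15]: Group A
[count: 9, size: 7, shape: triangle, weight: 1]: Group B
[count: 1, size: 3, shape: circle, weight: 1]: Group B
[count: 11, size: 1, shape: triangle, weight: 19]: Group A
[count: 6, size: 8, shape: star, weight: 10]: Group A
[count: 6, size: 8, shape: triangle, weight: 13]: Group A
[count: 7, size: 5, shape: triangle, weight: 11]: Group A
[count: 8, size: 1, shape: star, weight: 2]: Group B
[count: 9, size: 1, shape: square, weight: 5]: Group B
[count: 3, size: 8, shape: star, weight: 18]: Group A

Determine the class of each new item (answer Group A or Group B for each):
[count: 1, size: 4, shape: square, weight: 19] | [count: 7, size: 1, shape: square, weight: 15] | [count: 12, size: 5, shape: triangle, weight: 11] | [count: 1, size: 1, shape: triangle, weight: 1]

Group A, Group A, Group A, Group B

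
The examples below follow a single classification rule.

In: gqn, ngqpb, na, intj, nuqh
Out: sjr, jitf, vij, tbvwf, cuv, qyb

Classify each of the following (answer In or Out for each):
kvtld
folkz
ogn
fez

Out, Out, In, Out

Every 'In' example satisfies: contains 'n'. None of the 'Out' examples do.
Out: kvtld, since no 'n'.
Out: folkz, since no 'n'.
In: ogn, since has 'n'.
Out: fez, since no 'n'.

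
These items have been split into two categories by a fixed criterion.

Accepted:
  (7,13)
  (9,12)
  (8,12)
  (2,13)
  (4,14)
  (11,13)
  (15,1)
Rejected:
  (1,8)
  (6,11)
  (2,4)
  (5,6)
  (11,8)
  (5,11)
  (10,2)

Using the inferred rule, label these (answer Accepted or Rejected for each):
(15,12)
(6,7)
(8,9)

The pattern is that an item is 'Accepted' exactly when: max ≥ 12.
(15,12) — max 15, hence Accepted. (6,7) — max 7, hence Rejected. (8,9) — max 9, hence Rejected.

Accepted, Rejected, Rejected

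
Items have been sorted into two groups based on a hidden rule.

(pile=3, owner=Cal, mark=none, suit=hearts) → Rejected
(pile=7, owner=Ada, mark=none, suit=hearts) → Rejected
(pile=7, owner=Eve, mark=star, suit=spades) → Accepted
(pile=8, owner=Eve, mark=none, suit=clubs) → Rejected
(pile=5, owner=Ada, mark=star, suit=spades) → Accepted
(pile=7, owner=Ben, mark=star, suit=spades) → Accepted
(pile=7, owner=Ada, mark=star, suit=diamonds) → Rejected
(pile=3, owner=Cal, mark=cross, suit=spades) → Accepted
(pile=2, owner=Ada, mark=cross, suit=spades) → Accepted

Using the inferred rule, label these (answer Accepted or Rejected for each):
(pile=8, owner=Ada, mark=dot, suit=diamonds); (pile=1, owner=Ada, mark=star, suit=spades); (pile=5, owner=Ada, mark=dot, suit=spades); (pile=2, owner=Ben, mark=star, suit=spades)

'Accepted' ⟺ suit is spades.
(pile=8, owner=Ada, mark=dot, suit=diamonds) → suit is diamonds → Rejected.
(pile=1, owner=Ada, mark=star, suit=spades) → suit is spades → Accepted.
(pile=5, owner=Ada, mark=dot, suit=spades) → suit is spades → Accepted.
(pile=2, owner=Ben, mark=star, suit=spades) → suit is spades → Accepted.

Rejected, Accepted, Accepted, Accepted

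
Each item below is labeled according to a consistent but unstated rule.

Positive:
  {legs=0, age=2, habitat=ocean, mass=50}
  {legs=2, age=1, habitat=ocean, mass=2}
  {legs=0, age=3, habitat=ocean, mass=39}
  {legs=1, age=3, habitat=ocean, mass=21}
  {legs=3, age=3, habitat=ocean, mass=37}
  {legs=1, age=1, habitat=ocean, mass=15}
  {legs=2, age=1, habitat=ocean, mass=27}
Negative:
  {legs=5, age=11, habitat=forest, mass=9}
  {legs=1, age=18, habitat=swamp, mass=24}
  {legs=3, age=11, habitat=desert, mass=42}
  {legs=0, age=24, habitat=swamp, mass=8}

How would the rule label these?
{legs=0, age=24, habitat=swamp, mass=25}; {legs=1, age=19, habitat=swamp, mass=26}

Negative, Negative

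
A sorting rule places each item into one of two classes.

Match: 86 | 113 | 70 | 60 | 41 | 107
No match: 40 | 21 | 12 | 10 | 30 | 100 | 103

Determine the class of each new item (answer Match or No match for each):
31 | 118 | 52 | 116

No match, Match, Match, Match

One predicate separates the groups cleanly: digit sum ≥ 5.
31 — digit sum 3+1 = 4, hence No match.
118 — digit sum 1+1+8 = 10, hence Match.
52 — digit sum 5+2 = 7, hence Match.
116 — digit sum 1+1+6 = 8, hence Match.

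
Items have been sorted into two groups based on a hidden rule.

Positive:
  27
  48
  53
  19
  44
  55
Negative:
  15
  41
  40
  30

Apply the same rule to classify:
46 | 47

The common property of the 'Positive' items is: digit sum ≥ 7. No 'Negative' item has it.

Positive, Positive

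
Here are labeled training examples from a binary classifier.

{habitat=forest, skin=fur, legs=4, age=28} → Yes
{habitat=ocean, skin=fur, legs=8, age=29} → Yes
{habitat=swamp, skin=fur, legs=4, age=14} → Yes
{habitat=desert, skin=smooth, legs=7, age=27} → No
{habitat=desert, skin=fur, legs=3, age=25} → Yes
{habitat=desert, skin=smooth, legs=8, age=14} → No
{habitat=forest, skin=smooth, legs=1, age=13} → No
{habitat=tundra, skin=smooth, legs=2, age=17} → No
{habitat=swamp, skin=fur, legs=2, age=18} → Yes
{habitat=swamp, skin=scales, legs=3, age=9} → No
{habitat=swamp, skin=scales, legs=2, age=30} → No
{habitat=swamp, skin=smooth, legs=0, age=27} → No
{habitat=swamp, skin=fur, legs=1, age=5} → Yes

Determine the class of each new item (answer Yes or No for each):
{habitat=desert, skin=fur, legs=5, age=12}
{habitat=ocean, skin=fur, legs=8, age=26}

Yes, Yes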